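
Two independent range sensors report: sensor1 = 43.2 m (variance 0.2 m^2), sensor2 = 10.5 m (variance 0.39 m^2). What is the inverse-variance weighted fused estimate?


w1 = (1/var1) / (1/var1 + 1/var2)
   = 5.0 / (5.0 + 2.5641) = 0.661
w2 = 1 - w1 = 0.339
fused = w1*s1 + w2*s2 = 28.5559 + 3.5593
= 32.1153 m


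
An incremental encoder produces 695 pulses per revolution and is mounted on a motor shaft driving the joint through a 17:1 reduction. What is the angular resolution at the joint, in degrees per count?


counts per rev = 695
effective counts at joint = 695 * 17 = 11815
resolution = 360 / 11815
= 0.0305 deg/count


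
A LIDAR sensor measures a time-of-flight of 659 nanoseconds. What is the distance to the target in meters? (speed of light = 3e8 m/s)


tof = 659 ns = 6.59e-07 s
dist = c * tof / 2
= 3e8 * 6.59e-07 / 2
= 98.85 m


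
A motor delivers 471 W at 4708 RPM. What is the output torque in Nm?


omega = 4708 * 2*pi/60 = 493.0206 rad/s
tau = P / omega = 471 / 493.0206
= 0.9553 Nm


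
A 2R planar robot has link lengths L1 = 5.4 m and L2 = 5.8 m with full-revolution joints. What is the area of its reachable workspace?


r_max = L1 + L2 = 11.2 m
r_min = |L1 - L2| = 0.4 m
Area = pi*(r_max^2 - r_min^2)
= pi*(125.44 - 0.16)
= pi * 125.28
= 393.5787 m^2


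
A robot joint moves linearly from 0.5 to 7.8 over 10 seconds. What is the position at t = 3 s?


s = t/T = 3/10 = 0.3
p(t) = p0 + (pf-p0)*s
= 0.5 + (7.8 - 0.5) * 0.3
= 2.69


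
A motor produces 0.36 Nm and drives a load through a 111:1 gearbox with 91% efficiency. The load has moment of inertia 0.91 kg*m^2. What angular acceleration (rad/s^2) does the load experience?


tau_out = tau_motor * N * eta
= 0.36 * 111 * 0.91 = 36.3636 Nm
alpha = tau_out / I = 36.3636 / 0.91
= 39.96 rad/s^2


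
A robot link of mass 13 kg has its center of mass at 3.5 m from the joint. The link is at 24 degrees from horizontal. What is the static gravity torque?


tau = m*g*L*cos(angle)
= 13 * 9.81 * 3.5 * cos(24 deg)
= 13 * 9.81 * 3.5 * 0.9135
= 407.7656 Nm


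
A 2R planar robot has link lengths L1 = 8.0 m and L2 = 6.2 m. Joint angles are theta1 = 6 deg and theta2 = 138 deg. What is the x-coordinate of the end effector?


Convert angles to radians: theta1 = 0.1047, theta2 = 2.4086
x = L1*cos(theta1) + L2*cos(theta1+theta2)
x = 7.9562 + -5.0159
x = 2.9403


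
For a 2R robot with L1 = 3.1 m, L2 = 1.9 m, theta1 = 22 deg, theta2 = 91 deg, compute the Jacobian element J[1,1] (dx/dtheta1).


J[1,1] = -L1*sin(t1) - L2*sin(t1+t2)
= -3.1*sin(22) - 1.9*sin(113)
= -2.9102


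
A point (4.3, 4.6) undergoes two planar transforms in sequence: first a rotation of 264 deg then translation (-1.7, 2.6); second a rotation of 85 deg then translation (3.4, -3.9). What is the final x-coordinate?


After transform 1:
x1 = cos(264)*4.3 - sin(264)*4.6 + -1.7 = 2.4253
y1 = sin(264)*4.3 + cos(264)*4.6 + 2.6 = -2.1573
After transform 2:
x2 = cos(85)*2.4253 - sin(85)*-2.1573 + 3.4
= 5.7604


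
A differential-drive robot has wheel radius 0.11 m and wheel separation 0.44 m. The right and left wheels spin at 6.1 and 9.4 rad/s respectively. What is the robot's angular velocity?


vR = r*wR = 0.11*6.1 = 0.671 m/s
vL = r*wL = 0.11*9.4 = 1.034 m/s
v = (vR+vL)/2 = 0.8525 m/s
omega = (vR-vL)/L = -0.825 rad/s
angular velocity = -0.825 rad/s


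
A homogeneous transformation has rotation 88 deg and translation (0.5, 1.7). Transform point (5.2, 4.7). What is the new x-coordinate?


x' = cos(theta)*px - sin(theta)*py + tx
= 0.0349*5.2 - 0.9994*4.7 + 0.5
= -4.0157


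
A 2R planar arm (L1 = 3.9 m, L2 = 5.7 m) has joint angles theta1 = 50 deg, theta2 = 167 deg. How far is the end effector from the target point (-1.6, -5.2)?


End effector via forward kinematics:
x = L1*cos(t1) + L2*cos(t1+t2) = -2.0454
y = L1*sin(t1) + L2*sin(t1+t2) = -0.4428
Distance to target:
d = sqrt((-1.6 - -2.0454)^2 + (-5.2 - -0.4428)^2)
= sqrt(0.1983 + 22.6312)
= 4.778 m


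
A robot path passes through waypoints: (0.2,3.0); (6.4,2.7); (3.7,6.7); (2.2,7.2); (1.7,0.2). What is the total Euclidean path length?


Segment lengths:
  seg1 = sqrt((6.2)^2 + (-0.3)^2) = 6.2073
  seg2 = sqrt((-2.7)^2 + (4.0)^2) = 4.826
  seg3 = sqrt((-1.5)^2 + (0.5)^2) = 1.5811
  seg4 = sqrt((-0.5)^2 + (-7.0)^2) = 7.0178
Total = 19.6322


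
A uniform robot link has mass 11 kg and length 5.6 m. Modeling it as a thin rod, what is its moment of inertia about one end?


I = (1/3) * m * L^2
= (1/3) * 11 * 5.6^2
= 0.333333 * 11 * 31.36
= 114.9867 kg*m^2


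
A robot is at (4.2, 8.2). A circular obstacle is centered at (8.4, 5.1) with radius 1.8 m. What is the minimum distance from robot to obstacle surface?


center_dist = sqrt((4.2-8.4)^2 + (8.2-5.1)^2)
= sqrt(17.64 + 9.61)
= 5.2202
min_dist = center_dist - radius = 5.2202 - 1.8 = 3.4202 m


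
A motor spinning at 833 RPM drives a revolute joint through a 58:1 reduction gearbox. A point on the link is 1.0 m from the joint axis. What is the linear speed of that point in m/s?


omega_motor = 833 * 2*pi/60 = 87.2316 rad/s
omega_joint = omega_motor / 58 = 1.504 rad/s
v = omega_joint * r = 1.504 * 1.0
= 1.504 m/s


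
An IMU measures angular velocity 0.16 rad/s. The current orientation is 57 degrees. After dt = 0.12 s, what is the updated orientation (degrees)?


delta_theta = w * dt = 0.16 * 0.12 = 0.0192 rad
= 1.1001 deg
theta_new = 57 + 1.1001 = 58.1001 deg


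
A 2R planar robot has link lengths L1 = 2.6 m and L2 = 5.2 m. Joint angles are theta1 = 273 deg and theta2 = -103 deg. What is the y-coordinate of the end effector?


Convert angles to radians: theta1 = 4.7647, theta2 = -1.7977
y = L1*sin(theta1) + L2*sin(theta1+theta2)
y = -2.5964 + 0.903
y = -1.6935


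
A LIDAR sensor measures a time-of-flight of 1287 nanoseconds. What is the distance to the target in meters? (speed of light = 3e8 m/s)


tof = 1287 ns = 1.287e-06 s
dist = c * tof / 2
= 3e8 * 1.287e-06 / 2
= 193.05 m


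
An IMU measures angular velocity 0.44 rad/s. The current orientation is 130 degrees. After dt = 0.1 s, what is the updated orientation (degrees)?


delta_theta = w * dt = 0.44 * 0.1 = 0.044 rad
= 2.521 deg
theta_new = 130 + 2.521 = 132.521 deg


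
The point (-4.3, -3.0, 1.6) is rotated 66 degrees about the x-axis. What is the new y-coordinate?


Rotation about x-axis: y' = y*cos(theta) - z*sin(theta)
= -3.0 * 0.4067 - 1.6 * 0.9135
= -2.6819


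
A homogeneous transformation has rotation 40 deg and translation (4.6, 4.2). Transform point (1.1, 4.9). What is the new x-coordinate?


x' = cos(theta)*px - sin(theta)*py + tx
= 0.766*1.1 - 0.6428*4.9 + 4.6
= 2.293


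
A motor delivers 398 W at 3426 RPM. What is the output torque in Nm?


omega = 3426 * 2*pi/60 = 358.7699 rad/s
tau = P / omega = 398 / 358.7699
= 1.1093 Nm


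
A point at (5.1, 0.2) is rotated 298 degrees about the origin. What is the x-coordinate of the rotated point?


x' = x*cos(theta) - y*sin(theta)
cos(298 deg) = 0.4695, sin(298 deg) = -0.8829
x' = 5.1 * 0.4695 - 0.2 * -0.8829
= 2.3943 - -0.1766
= 2.5709


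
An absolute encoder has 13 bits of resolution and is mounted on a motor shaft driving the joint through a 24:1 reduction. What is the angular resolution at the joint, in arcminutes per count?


counts = 2^13 = 8192
effective counts at joint = 8192 * 24 = 196608
resolution = 360*60 / 196608
= 0.1099 arcmin/count


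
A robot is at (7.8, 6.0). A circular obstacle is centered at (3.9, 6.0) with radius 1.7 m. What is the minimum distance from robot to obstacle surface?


center_dist = sqrt((7.8-3.9)^2 + (6.0-6.0)^2)
= sqrt(15.21 + 0.0)
= 3.9
min_dist = center_dist - radius = 3.9 - 1.7 = 2.2 m


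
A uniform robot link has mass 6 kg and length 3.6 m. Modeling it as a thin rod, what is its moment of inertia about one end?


I = (1/3) * m * L^2
= (1/3) * 6 * 3.6^2
= 0.333333 * 6 * 12.96
= 25.92 kg*m^2


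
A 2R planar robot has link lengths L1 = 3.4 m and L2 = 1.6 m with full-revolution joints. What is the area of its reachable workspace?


r_max = L1 + L2 = 5.0 m
r_min = |L1 - L2| = 1.8 m
Area = pi*(r_max^2 - r_min^2)
= pi*(25.0 - 3.24)
= pi * 21.76
= 68.3611 m^2


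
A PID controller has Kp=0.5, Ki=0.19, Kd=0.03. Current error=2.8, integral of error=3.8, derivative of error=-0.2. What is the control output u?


u = Kp*e + Ki*int(e) + Kd*de/dt
= 0.5*2.8 + 0.19*3.8 + 0.03*(-0.2)
= 1.4 + 0.722 + -0.006
= 2.116


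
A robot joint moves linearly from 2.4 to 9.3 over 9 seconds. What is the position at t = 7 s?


s = t/T = 7/9 = 0.7778
p(t) = p0 + (pf-p0)*s
= 2.4 + (9.3 - 2.4) * 0.7778
= 7.7667


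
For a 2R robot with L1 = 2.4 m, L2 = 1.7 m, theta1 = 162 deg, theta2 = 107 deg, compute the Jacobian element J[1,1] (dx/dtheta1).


J[1,1] = -L1*sin(t1) - L2*sin(t1+t2)
= -2.4*sin(162) - 1.7*sin(269)
= 0.9581


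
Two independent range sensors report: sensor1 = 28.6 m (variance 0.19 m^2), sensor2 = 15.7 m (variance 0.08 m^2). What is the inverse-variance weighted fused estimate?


w1 = (1/var1) / (1/var1 + 1/var2)
   = 5.2632 / (5.2632 + 12.5) = 0.2963
w2 = 1 - w1 = 0.7037
fused = w1*s1 + w2*s2 = 8.4741 + 11.0481
= 19.5222 m


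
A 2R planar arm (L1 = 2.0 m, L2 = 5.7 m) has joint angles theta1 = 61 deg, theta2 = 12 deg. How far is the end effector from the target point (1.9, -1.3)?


End effector via forward kinematics:
x = L1*cos(t1) + L2*cos(t1+t2) = 2.6361
y = L1*sin(t1) + L2*sin(t1+t2) = 7.2002
Distance to target:
d = sqrt((1.9 - 2.6361)^2 + (-1.3 - 7.2002)^2)
= sqrt(0.5419 + 72.253)
= 8.532 m


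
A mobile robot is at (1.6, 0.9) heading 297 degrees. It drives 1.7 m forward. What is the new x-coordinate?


x_new = x0 + d*cos(theta)
= 1.6 + 1.7*cos(297)
= 1.6 + 0.7718
= 2.3718


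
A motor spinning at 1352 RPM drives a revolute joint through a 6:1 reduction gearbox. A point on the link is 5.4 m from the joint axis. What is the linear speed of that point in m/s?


omega_motor = 1352 * 2*pi/60 = 141.5811 rad/s
omega_joint = omega_motor / 6 = 23.5969 rad/s
v = omega_joint * r = 23.5969 * 5.4
= 127.423 m/s


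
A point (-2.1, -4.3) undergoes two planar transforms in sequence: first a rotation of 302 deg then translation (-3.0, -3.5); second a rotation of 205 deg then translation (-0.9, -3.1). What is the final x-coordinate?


After transform 1:
x1 = cos(302)*-2.1 - sin(302)*-4.3 + -3.0 = -7.7594
y1 = sin(302)*-2.1 + cos(302)*-4.3 + -3.5 = -3.9978
After transform 2:
x2 = cos(205)*-7.7594 - sin(205)*-3.9978 + -0.9
= 4.4429


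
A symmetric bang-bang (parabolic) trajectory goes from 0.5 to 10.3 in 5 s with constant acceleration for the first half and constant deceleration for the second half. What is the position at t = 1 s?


Symmetric rest-to-rest: each phase covers (pf-p0)/2 in time T/2. 0.5*a*(T/2)^2 = (pf-p0)/2 => a = 4*(pf-p0)/T^2
a = 4*(10.3-0.5)/5^2 = 1.568
t = 1 is in the acceleration phase (t <= T/2).
p = p0 + 0.5*a*t^2 = 0.5 + 0.5*1.568*1^2
= 1.284


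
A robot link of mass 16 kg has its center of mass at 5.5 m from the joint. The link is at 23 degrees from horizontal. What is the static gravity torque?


tau = m*g*L*cos(angle)
= 16 * 9.81 * 5.5 * cos(23 deg)
= 16 * 9.81 * 5.5 * 0.9205
= 794.6534 Nm


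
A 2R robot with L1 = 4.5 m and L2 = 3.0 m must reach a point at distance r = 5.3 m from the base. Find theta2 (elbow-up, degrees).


cos(theta2) = (r^2 - L1^2 - L2^2) / (2*L1*L2)
cos(theta2) = (28.09 - 20.25 - 9.0) / 27.0
cos(theta2) = -0.042963
theta2 = 92.4624 degrees


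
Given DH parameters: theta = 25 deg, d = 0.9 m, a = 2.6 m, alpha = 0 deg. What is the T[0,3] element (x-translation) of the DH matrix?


T[0,3] = a * cos(theta)
= 2.6 * cos(25 deg)
= 2.6 * 0.9063
= 2.3564


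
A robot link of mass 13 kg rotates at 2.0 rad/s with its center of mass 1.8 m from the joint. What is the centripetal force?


F = m * omega^2 * r
= 13 * 2.0^2 * 1.8
= 13 * 4.0 * 1.8
= 93.6 N


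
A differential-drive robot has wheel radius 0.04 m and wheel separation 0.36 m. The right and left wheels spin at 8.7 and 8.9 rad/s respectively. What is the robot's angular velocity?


vR = r*wR = 0.04*8.7 = 0.348 m/s
vL = r*wL = 0.04*8.9 = 0.356 m/s
v = (vR+vL)/2 = 0.352 m/s
omega = (vR-vL)/L = -0.0222 rad/s
angular velocity = -0.0222 rad/s


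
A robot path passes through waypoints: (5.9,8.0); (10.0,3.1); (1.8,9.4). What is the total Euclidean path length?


Segment lengths:
  seg1 = sqrt((4.1)^2 + (-4.9)^2) = 6.3891
  seg2 = sqrt((-8.2)^2 + (6.3)^2) = 10.3407
Total = 16.7297


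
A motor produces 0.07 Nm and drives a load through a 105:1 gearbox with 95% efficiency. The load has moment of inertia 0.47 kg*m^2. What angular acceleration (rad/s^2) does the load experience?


tau_out = tau_motor * N * eta
= 0.07 * 105 * 0.95 = 6.9825 Nm
alpha = tau_out / I = 6.9825 / 0.47
= 14.8564 rad/s^2


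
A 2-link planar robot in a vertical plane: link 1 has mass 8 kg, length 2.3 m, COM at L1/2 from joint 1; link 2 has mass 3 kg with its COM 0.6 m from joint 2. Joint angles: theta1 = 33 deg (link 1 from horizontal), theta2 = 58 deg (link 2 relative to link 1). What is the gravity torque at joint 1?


Horizontal distance from joint 1 to link-1 COM:
  x_c1 = (L1/2)*cos(t1) = 1.15 * 0.8387 = 0.9645 m
Horizontal distance from joint 1 to link-2 COM:
  x_c2 = L1*cos(t1) + Lc2*cos(t1+t2)
       = 2.3*0.8387 + 0.6*-0.0175 = 1.9185 m
tau1 = m1*g*x_c1 + m2*g*x_c2
     = 8*9.81*0.9645 + 3*9.81*1.9185
     = 75.6917 + 56.4606
     = 132.1523 Nm


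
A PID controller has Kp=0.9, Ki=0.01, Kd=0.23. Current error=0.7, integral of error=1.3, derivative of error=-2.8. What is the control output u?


u = Kp*e + Ki*int(e) + Kd*de/dt
= 0.9*0.7 + 0.01*1.3 + 0.23*(-2.8)
= 0.63 + 0.013 + -0.644
= -0.001


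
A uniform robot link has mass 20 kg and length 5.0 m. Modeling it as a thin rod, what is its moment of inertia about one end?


I = (1/3) * m * L^2
= (1/3) * 20 * 5.0^2
= 0.333333 * 20 * 25.0
= 166.6667 kg*m^2


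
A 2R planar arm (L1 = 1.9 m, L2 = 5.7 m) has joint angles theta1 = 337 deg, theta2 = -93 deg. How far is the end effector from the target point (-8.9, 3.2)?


End effector via forward kinematics:
x = L1*cos(t1) + L2*cos(t1+t2) = -0.7498
y = L1*sin(t1) + L2*sin(t1+t2) = -5.8655
Distance to target:
d = sqrt((-8.9 - -0.7498)^2 + (3.2 - -5.8655)^2)
= sqrt(66.4265 + 82.1836)
= 12.1906 m


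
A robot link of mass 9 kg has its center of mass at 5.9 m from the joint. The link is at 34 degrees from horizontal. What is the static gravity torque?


tau = m*g*L*cos(angle)
= 9 * 9.81 * 5.9 * cos(34 deg)
= 9 * 9.81 * 5.9 * 0.829
= 431.8548 Nm


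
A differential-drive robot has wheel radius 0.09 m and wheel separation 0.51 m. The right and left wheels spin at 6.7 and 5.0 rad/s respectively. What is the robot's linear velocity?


vR = r*wR = 0.09*6.7 = 0.603 m/s
vL = r*wL = 0.09*5.0 = 0.45 m/s
v = (vR+vL)/2 = 0.5265 m/s
omega = (vR-vL)/L = 0.3 rad/s
linear velocity = 0.5265 m/s


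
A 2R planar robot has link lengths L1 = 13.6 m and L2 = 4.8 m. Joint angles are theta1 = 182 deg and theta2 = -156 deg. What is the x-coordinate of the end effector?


Convert angles to radians: theta1 = 3.1765, theta2 = -2.7227
x = L1*cos(theta1) + L2*cos(theta1+theta2)
x = -13.5917 + 4.3142
x = -9.2775


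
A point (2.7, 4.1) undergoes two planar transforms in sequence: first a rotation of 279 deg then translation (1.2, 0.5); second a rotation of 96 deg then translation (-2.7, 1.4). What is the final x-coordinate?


After transform 1:
x1 = cos(279)*2.7 - sin(279)*4.1 + 1.2 = 5.6719
y1 = sin(279)*2.7 + cos(279)*4.1 + 0.5 = -1.5254
After transform 2:
x2 = cos(96)*5.6719 - sin(96)*-1.5254 + -2.7
= -1.7759


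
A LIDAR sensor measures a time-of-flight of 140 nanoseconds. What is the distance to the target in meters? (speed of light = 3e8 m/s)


tof = 140 ns = 1.4e-07 s
dist = c * tof / 2
= 3e8 * 1.4e-07 / 2
= 21.0 m


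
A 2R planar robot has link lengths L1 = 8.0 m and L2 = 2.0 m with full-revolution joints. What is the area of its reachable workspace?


r_max = L1 + L2 = 10.0 m
r_min = |L1 - L2| = 6.0 m
Area = pi*(r_max^2 - r_min^2)
= pi*(100.0 - 36.0)
= pi * 64.0
= 201.0619 m^2


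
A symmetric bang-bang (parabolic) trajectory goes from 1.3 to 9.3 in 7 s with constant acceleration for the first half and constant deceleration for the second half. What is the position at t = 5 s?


Symmetric rest-to-rest: each phase covers (pf-p0)/2 in time T/2. 0.5*a*(T/2)^2 = (pf-p0)/2 => a = 4*(pf-p0)/T^2
a = 4*(9.3-1.3)/7^2 = 0.6531
t = 5 is in the deceleration phase (t > T/2).
p = pf - 0.5*a*(T-t)^2 = 9.3 - 0.5*0.6531*2^2
= 7.9939


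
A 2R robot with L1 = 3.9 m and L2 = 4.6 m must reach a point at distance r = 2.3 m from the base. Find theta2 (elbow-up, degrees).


cos(theta2) = (r^2 - L1^2 - L2^2) / (2*L1*L2)
cos(theta2) = (5.29 - 15.21 - 21.16) / 35.88
cos(theta2) = -0.866221
theta2 = 150.0224 degrees


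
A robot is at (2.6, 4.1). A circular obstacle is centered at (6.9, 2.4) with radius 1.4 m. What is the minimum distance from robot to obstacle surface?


center_dist = sqrt((2.6-6.9)^2 + (4.1-2.4)^2)
= sqrt(18.49 + 2.89)
= 4.6239
min_dist = center_dist - radius = 4.6239 - 1.4 = 3.2239 m


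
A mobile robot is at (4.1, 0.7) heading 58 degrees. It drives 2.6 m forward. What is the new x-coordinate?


x_new = x0 + d*cos(theta)
= 4.1 + 2.6*cos(58)
= 4.1 + 1.3778
= 5.4778


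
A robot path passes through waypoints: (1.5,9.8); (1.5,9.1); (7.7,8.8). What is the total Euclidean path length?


Segment lengths:
  seg1 = sqrt((0.0)^2 + (-0.7)^2) = 0.7
  seg2 = sqrt((6.2)^2 + (-0.3)^2) = 6.2073
Total = 6.9073


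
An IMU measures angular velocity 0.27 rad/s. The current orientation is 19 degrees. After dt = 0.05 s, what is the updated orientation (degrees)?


delta_theta = w * dt = 0.27 * 0.05 = 0.0135 rad
= 0.7735 deg
theta_new = 19 + 0.7735 = 19.7735 deg


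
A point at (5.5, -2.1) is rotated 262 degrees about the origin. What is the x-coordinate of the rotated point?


x' = x*cos(theta) - y*sin(theta)
cos(262 deg) = -0.1392, sin(262 deg) = -0.9903
x' = 5.5 * -0.1392 - -2.1 * -0.9903
= -0.7655 - 2.0796
= -2.845


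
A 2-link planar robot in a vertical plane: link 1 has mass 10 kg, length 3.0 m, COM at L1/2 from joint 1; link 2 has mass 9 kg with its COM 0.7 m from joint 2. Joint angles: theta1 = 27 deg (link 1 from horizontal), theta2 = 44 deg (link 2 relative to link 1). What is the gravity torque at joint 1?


Horizontal distance from joint 1 to link-1 COM:
  x_c1 = (L1/2)*cos(t1) = 1.5 * 0.891 = 1.3365 m
Horizontal distance from joint 1 to link-2 COM:
  x_c2 = L1*cos(t1) + Lc2*cos(t1+t2)
       = 3.0*0.891 + 0.7*0.3256 = 2.9009 m
tau1 = m1*g*x_c1 + m2*g*x_c2
     = 10*9.81*1.3365 + 9*9.81*2.9009
     = 131.1116 + 256.122
     = 387.2336 Nm


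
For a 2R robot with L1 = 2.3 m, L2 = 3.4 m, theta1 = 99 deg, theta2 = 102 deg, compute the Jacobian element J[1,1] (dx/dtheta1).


J[1,1] = -L1*sin(t1) - L2*sin(t1+t2)
= -2.3*sin(99) - 3.4*sin(201)
= -1.0532


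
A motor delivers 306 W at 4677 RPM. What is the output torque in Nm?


omega = 4677 * 2*pi/60 = 489.7743 rad/s
tau = P / omega = 306 / 489.7743
= 0.6248 Nm


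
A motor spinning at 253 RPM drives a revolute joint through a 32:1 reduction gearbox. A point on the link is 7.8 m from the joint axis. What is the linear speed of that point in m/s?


omega_motor = 253 * 2*pi/60 = 26.4941 rad/s
omega_joint = omega_motor / 32 = 0.8279 rad/s
v = omega_joint * r = 0.8279 * 7.8
= 6.4579 m/s


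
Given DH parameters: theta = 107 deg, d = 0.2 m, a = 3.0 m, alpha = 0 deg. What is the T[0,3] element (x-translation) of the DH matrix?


T[0,3] = a * cos(theta)
= 3.0 * cos(107 deg)
= 3.0 * -0.2924
= -0.8771


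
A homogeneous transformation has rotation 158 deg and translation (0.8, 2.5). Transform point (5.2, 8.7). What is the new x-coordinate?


x' = cos(theta)*px - sin(theta)*py + tx
= -0.9272*5.2 - 0.3746*8.7 + 0.8
= -7.2804


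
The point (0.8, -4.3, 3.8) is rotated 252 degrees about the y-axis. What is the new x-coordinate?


Rotation about y-axis: x' = x*cos(theta) + z*sin(theta)
= 0.8 * -0.309 + 3.8 * -0.9511
= -3.8612


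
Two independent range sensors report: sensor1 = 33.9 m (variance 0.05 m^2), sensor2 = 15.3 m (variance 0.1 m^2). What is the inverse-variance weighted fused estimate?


w1 = (1/var1) / (1/var1 + 1/var2)
   = 20.0 / (20.0 + 10.0) = 0.6667
w2 = 1 - w1 = 0.3333
fused = w1*s1 + w2*s2 = 22.6 + 5.1
= 27.7 m


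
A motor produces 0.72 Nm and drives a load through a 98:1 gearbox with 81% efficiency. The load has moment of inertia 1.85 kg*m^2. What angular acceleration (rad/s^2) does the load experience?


tau_out = tau_motor * N * eta
= 0.72 * 98 * 0.81 = 57.1536 Nm
alpha = tau_out / I = 57.1536 / 1.85
= 30.8938 rad/s^2


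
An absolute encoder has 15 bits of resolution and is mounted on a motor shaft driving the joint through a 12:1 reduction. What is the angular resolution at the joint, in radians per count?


counts = 2^15 = 32768
effective counts at joint = 32768 * 12 = 393216
resolution = 2*pi / 393216
= 1.5979e-05 rad/count


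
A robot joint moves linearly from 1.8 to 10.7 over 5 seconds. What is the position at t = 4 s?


s = t/T = 4/5 = 0.8
p(t) = p0 + (pf-p0)*s
= 1.8 + (10.7 - 1.8) * 0.8
= 8.92


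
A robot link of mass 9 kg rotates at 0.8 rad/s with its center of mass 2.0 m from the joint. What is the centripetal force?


F = m * omega^2 * r
= 9 * 0.8^2 * 2.0
= 9 * 0.64 * 2.0
= 11.52 N


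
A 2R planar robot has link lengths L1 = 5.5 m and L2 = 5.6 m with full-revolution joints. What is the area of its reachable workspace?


r_max = L1 + L2 = 11.1 m
r_min = |L1 - L2| = 0.1 m
Area = pi*(r_max^2 - r_min^2)
= pi*(123.21 - 0.01)
= pi * 123.2
= 387.0442 m^2


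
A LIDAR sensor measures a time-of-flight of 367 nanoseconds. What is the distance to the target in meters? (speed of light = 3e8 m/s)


tof = 367 ns = 3.67e-07 s
dist = c * tof / 2
= 3e8 * 3.67e-07 / 2
= 55.05 m


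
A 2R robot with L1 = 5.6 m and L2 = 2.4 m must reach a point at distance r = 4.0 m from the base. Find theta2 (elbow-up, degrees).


cos(theta2) = (r^2 - L1^2 - L2^2) / (2*L1*L2)
cos(theta2) = (16.0 - 31.36 - 5.76) / 26.88
cos(theta2) = -0.785714
theta2 = 141.7868 degrees


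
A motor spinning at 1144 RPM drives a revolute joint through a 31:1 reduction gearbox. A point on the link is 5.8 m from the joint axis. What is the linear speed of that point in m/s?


omega_motor = 1144 * 2*pi/60 = 119.7994 rad/s
omega_joint = omega_motor / 31 = 3.8645 rad/s
v = omega_joint * r = 3.8645 * 5.8
= 22.4141 m/s


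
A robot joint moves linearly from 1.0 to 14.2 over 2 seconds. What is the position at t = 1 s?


s = t/T = 1/2 = 0.5
p(t) = p0 + (pf-p0)*s
= 1.0 + (14.2 - 1.0) * 0.5
= 7.6


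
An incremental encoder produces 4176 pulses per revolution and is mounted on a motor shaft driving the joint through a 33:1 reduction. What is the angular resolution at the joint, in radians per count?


counts per rev = 4176
effective counts at joint = 4176 * 33 = 137808
resolution = 2*pi / 137808
= 4.5594e-05 rad/count


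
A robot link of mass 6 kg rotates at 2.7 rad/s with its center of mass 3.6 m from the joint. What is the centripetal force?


F = m * omega^2 * r
= 6 * 2.7^2 * 3.6
= 6 * 7.29 * 3.6
= 157.464 N


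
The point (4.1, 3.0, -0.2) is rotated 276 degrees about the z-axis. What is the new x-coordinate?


Rotation about z-axis: x' = x*cos(theta) - y*sin(theta)
= 4.1 * 0.1045 - 3.0 * -0.9945
= 3.4121


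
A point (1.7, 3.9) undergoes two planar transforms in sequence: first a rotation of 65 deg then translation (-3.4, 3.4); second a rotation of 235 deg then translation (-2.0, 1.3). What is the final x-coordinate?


After transform 1:
x1 = cos(65)*1.7 - sin(65)*3.9 + -3.4 = -6.2161
y1 = sin(65)*1.7 + cos(65)*3.9 + 3.4 = 6.5889
After transform 2:
x2 = cos(235)*-6.2161 - sin(235)*6.5889 + -2.0
= 6.9628


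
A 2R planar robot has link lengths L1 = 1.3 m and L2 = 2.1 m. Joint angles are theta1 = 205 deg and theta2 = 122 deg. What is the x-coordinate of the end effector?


Convert angles to radians: theta1 = 3.5779, theta2 = 2.1293
x = L1*cos(theta1) + L2*cos(theta1+theta2)
x = -1.1782 + 1.7612
x = 0.583


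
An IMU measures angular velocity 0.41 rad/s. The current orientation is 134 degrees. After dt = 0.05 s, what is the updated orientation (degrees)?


delta_theta = w * dt = 0.41 * 0.05 = 0.0205 rad
= 1.1746 deg
theta_new = 134 + 1.1746 = 135.1746 deg


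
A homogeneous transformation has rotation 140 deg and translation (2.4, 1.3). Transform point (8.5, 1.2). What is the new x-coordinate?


x' = cos(theta)*px - sin(theta)*py + tx
= -0.766*8.5 - 0.6428*1.2 + 2.4
= -4.8827


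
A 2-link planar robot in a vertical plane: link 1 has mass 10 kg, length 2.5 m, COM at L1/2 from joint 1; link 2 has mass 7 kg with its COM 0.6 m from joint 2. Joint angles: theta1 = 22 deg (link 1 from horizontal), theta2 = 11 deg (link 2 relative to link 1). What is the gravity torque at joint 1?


Horizontal distance from joint 1 to link-1 COM:
  x_c1 = (L1/2)*cos(t1) = 1.25 * 0.9272 = 1.159 m
Horizontal distance from joint 1 to link-2 COM:
  x_c2 = L1*cos(t1) + Lc2*cos(t1+t2)
       = 2.5*0.9272 + 0.6*0.8387 = 2.8212 m
tau1 = m1*g*x_c1 + m2*g*x_c2
     = 10*9.81*1.159 + 7*9.81*2.8212
     = 113.6959 + 193.7292
     = 307.4251 Nm


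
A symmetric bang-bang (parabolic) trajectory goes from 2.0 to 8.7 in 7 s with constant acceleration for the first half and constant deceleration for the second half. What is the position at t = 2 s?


Symmetric rest-to-rest: each phase covers (pf-p0)/2 in time T/2. 0.5*a*(T/2)^2 = (pf-p0)/2 => a = 4*(pf-p0)/T^2
a = 4*(8.7-2.0)/7^2 = 0.5469
t = 2 is in the acceleration phase (t <= T/2).
p = p0 + 0.5*a*t^2 = 2.0 + 0.5*0.5469*2^2
= 3.0939


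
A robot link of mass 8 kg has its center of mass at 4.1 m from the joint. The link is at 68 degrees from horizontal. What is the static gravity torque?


tau = m*g*L*cos(angle)
= 8 * 9.81 * 4.1 * cos(68 deg)
= 8 * 9.81 * 4.1 * 0.3746
= 120.5364 Nm


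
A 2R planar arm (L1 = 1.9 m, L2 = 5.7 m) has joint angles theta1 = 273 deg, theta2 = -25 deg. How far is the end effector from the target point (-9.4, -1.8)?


End effector via forward kinematics:
x = L1*cos(t1) + L2*cos(t1+t2) = -2.0358
y = L1*sin(t1) + L2*sin(t1+t2) = -7.1823
Distance to target:
d = sqrt((-9.4 - -2.0358)^2 + (-1.8 - -7.1823)^2)
= sqrt(54.2312 + 28.9696)
= 9.1214 m


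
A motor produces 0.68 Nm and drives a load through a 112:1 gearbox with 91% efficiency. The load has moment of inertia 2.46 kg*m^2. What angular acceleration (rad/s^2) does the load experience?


tau_out = tau_motor * N * eta
= 0.68 * 112 * 0.91 = 69.3056 Nm
alpha = tau_out / I = 69.3056 / 2.46
= 28.173 rad/s^2


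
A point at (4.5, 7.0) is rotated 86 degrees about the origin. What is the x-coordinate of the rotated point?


x' = x*cos(theta) - y*sin(theta)
cos(86 deg) = 0.0698, sin(86 deg) = 0.9976
x' = 4.5 * 0.0698 - 7.0 * 0.9976
= 0.3139 - 6.9829
= -6.669


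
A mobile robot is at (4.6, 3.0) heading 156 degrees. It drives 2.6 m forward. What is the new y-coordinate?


y_new = y0 + d*sin(theta)
= 3.0 + 2.6*sin(156)
= 3.0 + 1.0575
= 4.0575


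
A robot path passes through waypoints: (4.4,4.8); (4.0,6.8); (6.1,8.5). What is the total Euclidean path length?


Segment lengths:
  seg1 = sqrt((-0.4)^2 + (2.0)^2) = 2.0396
  seg2 = sqrt((2.1)^2 + (1.7)^2) = 2.7019
Total = 4.7415


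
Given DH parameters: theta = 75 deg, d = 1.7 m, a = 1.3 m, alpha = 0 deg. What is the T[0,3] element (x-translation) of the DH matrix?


T[0,3] = a * cos(theta)
= 1.3 * cos(75 deg)
= 1.3 * 0.2588
= 0.3365


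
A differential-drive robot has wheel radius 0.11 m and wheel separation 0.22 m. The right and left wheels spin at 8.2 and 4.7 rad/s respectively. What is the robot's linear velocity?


vR = r*wR = 0.11*8.2 = 0.902 m/s
vL = r*wL = 0.11*4.7 = 0.517 m/s
v = (vR+vL)/2 = 0.7095 m/s
omega = (vR-vL)/L = 1.75 rad/s
linear velocity = 0.7095 m/s


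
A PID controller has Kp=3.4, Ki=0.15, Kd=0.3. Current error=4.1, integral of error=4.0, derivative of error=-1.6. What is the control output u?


u = Kp*e + Ki*int(e) + Kd*de/dt
= 3.4*4.1 + 0.15*4.0 + 0.3*(-1.6)
= 13.94 + 0.6 + -0.48
= 14.06


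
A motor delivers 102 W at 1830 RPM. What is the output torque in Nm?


omega = 1830 * 2*pi/60 = 191.6372 rad/s
tau = P / omega = 102 / 191.6372
= 0.5323 Nm


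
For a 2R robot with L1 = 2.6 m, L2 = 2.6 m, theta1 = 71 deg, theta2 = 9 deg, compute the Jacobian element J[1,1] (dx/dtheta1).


J[1,1] = -L1*sin(t1) - L2*sin(t1+t2)
= -2.6*sin(71) - 2.6*sin(80)
= -5.0188


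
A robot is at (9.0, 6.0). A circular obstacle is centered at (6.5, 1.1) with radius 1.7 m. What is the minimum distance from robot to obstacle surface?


center_dist = sqrt((9.0-6.5)^2 + (6.0-1.1)^2)
= sqrt(6.25 + 24.01)
= 5.5009
min_dist = center_dist - radius = 5.5009 - 1.7 = 3.8009 m


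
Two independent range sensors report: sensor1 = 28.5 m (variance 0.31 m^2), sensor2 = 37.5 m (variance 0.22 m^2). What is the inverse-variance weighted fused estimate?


w1 = (1/var1) / (1/var1 + 1/var2)
   = 3.2258 / (3.2258 + 4.5455) = 0.4151
w2 = 1 - w1 = 0.5849
fused = w1*s1 + w2*s2 = 11.8302 + 21.934
= 33.7642 m


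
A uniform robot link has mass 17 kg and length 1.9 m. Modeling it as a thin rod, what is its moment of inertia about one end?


I = (1/3) * m * L^2
= (1/3) * 17 * 1.9^2
= 0.333333 * 17 * 3.61
= 20.4567 kg*m^2


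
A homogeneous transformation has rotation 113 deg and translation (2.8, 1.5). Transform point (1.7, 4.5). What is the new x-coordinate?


x' = cos(theta)*px - sin(theta)*py + tx
= -0.3907*1.7 - 0.9205*4.5 + 2.8
= -2.0065


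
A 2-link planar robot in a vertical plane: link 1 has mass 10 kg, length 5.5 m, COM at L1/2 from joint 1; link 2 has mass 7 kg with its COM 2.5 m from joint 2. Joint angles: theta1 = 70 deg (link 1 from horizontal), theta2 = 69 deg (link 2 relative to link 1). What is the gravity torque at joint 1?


Horizontal distance from joint 1 to link-1 COM:
  x_c1 = (L1/2)*cos(t1) = 2.75 * 0.342 = 0.9406 m
Horizontal distance from joint 1 to link-2 COM:
  x_c2 = L1*cos(t1) + Lc2*cos(t1+t2)
       = 5.5*0.342 + 2.5*-0.7547 = -0.0057 m
tau1 = m1*g*x_c1 + m2*g*x_c2
     = 10*9.81*0.9406 + 7*9.81*-0.0057
     = 92.2685 + -0.3889
     = 91.8796 Nm


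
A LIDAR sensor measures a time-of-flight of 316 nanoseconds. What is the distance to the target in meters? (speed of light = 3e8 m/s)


tof = 316 ns = 3.16e-07 s
dist = c * tof / 2
= 3e8 * 3.16e-07 / 2
= 47.4 m


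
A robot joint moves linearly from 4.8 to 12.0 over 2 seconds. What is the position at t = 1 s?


s = t/T = 1/2 = 0.5
p(t) = p0 + (pf-p0)*s
= 4.8 + (12.0 - 4.8) * 0.5
= 8.4


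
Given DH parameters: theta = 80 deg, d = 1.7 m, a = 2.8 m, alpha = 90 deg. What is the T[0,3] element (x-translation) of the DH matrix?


T[0,3] = a * cos(theta)
= 2.8 * cos(80 deg)
= 2.8 * 0.1736
= 0.4862


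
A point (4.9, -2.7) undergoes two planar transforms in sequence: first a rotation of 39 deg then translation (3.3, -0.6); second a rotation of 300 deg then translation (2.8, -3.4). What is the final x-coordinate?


After transform 1:
x1 = cos(39)*4.9 - sin(39)*-2.7 + 3.3 = 8.8072
y1 = sin(39)*4.9 + cos(39)*-2.7 + -0.6 = 0.3854
After transform 2:
x2 = cos(300)*8.8072 - sin(300)*0.3854 + 2.8
= 7.5373


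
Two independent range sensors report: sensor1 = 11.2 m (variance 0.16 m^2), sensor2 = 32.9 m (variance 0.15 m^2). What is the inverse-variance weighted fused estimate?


w1 = (1/var1) / (1/var1 + 1/var2)
   = 6.25 / (6.25 + 6.6667) = 0.4839
w2 = 1 - w1 = 0.5161
fused = w1*s1 + w2*s2 = 5.4194 + 16.9806
= 22.4 m


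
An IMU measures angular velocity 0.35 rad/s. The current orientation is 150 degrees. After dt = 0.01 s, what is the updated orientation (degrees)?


delta_theta = w * dt = 0.35 * 0.01 = 0.0035 rad
= 0.2005 deg
theta_new = 150 + 0.2005 = 150.2005 deg


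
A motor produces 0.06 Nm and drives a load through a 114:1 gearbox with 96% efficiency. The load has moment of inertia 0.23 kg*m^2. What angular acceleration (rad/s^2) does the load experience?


tau_out = tau_motor * N * eta
= 0.06 * 114 * 0.96 = 6.5664 Nm
alpha = tau_out / I = 6.5664 / 0.23
= 28.5496 rad/s^2


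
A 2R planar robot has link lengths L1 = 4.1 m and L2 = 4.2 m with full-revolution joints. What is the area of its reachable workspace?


r_max = L1 + L2 = 8.3 m
r_min = |L1 - L2| = 0.1 m
Area = pi*(r_max^2 - r_min^2)
= pi*(68.89 - 0.01)
= pi * 68.88
= 216.3929 m^2


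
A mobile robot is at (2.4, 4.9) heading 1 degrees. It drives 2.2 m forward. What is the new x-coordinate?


x_new = x0 + d*cos(theta)
= 2.4 + 2.2*cos(1)
= 2.4 + 2.1997
= 4.5997


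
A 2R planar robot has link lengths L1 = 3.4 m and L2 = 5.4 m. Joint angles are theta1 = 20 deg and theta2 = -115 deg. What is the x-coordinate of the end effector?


Convert angles to radians: theta1 = 0.3491, theta2 = -2.0071
x = L1*cos(theta1) + L2*cos(theta1+theta2)
x = 3.195 + -0.4706
x = 2.7243


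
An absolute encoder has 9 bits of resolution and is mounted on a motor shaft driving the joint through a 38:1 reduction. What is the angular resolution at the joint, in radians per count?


counts = 2^9 = 512
effective counts at joint = 512 * 38 = 19456
resolution = 2*pi / 19456
= 3.2294e-04 rad/count


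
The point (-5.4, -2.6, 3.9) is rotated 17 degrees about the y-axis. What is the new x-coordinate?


Rotation about y-axis: x' = x*cos(theta) + z*sin(theta)
= -5.4 * 0.9563 + 3.9 * 0.2924
= -4.0238


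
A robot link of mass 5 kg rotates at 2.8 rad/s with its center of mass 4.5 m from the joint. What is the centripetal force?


F = m * omega^2 * r
= 5 * 2.8^2 * 4.5
= 5 * 7.84 * 4.5
= 176.4 N


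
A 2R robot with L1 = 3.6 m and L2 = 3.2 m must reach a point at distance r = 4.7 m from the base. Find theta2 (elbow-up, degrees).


cos(theta2) = (r^2 - L1^2 - L2^2) / (2*L1*L2)
cos(theta2) = (22.09 - 12.96 - 10.24) / 23.04
cos(theta2) = -0.048177
theta2 = 92.7614 degrees


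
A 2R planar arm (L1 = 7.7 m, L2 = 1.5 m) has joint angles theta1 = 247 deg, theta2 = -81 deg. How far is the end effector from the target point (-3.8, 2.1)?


End effector via forward kinematics:
x = L1*cos(t1) + L2*cos(t1+t2) = -4.4641
y = L1*sin(t1) + L2*sin(t1+t2) = -6.725
Distance to target:
d = sqrt((-3.8 - -4.4641)^2 + (2.1 - -6.725)^2)
= sqrt(0.441 + 77.8807)
= 8.85 m


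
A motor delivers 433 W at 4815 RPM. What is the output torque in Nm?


omega = 4815 * 2*pi/60 = 504.2256 rad/s
tau = P / omega = 433 / 504.2256
= 0.8587 Nm


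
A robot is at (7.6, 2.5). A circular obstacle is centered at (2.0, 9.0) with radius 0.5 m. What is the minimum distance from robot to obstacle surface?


center_dist = sqrt((7.6-2.0)^2 + (2.5-9.0)^2)
= sqrt(31.36 + 42.25)
= 8.5796
min_dist = center_dist - radius = 8.5796 - 0.5 = 8.0796 m


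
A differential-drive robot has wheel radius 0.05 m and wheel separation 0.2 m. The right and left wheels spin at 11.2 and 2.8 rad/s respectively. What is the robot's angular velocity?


vR = r*wR = 0.05*11.2 = 0.56 m/s
vL = r*wL = 0.05*2.8 = 0.14 m/s
v = (vR+vL)/2 = 0.35 m/s
omega = (vR-vL)/L = 2.1 rad/s
angular velocity = 2.1 rad/s


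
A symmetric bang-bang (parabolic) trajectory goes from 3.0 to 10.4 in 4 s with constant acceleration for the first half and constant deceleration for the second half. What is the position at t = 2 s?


Symmetric rest-to-rest: each phase covers (pf-p0)/2 in time T/2. 0.5*a*(T/2)^2 = (pf-p0)/2 => a = 4*(pf-p0)/T^2
a = 4*(10.4-3.0)/4^2 = 1.85
t = 2 is in the acceleration phase (t <= T/2).
p = p0 + 0.5*a*t^2 = 3.0 + 0.5*1.85*2^2
= 6.7


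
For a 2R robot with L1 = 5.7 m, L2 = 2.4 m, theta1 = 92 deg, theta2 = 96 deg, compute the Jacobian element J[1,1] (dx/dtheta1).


J[1,1] = -L1*sin(t1) - L2*sin(t1+t2)
= -5.7*sin(92) - 2.4*sin(188)
= -5.3625


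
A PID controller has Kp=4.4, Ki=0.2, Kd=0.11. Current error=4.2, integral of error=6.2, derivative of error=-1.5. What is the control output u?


u = Kp*e + Ki*int(e) + Kd*de/dt
= 4.4*4.2 + 0.2*6.2 + 0.11*(-1.5)
= 18.48 + 1.24 + -0.165
= 19.555


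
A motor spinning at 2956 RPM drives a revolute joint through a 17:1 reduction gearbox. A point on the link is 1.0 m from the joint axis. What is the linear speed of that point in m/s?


omega_motor = 2956 * 2*pi/60 = 309.5516 rad/s
omega_joint = omega_motor / 17 = 18.2089 rad/s
v = omega_joint * r = 18.2089 * 1.0
= 18.2089 m/s


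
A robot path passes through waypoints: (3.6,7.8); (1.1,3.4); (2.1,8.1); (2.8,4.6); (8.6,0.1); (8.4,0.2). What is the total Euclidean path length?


Segment lengths:
  seg1 = sqrt((-2.5)^2 + (-4.4)^2) = 5.0606
  seg2 = sqrt((1.0)^2 + (4.7)^2) = 4.8052
  seg3 = sqrt((0.7)^2 + (-3.5)^2) = 3.5693
  seg4 = sqrt((5.8)^2 + (-4.5)^2) = 7.341
  seg5 = sqrt((-0.2)^2 + (0.1)^2) = 0.2236
Total = 20.9997


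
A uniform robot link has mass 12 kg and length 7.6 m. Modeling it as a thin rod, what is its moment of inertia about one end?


I = (1/3) * m * L^2
= (1/3) * 12 * 7.6^2
= 0.333333 * 12 * 57.76
= 231.04 kg*m^2


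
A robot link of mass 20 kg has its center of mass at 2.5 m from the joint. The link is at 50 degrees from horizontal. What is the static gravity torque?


tau = m*g*L*cos(angle)
= 20 * 9.81 * 2.5 * cos(50 deg)
= 20 * 9.81 * 2.5 * 0.6428
= 315.2873 Nm


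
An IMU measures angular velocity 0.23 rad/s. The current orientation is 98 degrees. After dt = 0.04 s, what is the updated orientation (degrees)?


delta_theta = w * dt = 0.23 * 0.04 = 0.0092 rad
= 0.5271 deg
theta_new = 98 + 0.5271 = 98.5271 deg


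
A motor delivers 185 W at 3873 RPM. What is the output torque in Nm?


omega = 3873 * 2*pi/60 = 405.5796 rad/s
tau = P / omega = 185 / 405.5796
= 0.4561 Nm


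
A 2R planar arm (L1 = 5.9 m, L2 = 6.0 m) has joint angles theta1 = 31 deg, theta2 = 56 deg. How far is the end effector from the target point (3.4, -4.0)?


End effector via forward kinematics:
x = L1*cos(t1) + L2*cos(t1+t2) = 5.3713
y = L1*sin(t1) + L2*sin(t1+t2) = 9.0305
Distance to target:
d = sqrt((3.4 - 5.3713)^2 + (-4.0 - 9.0305)^2)
= sqrt(3.886 + 169.794)
= 13.1788 m


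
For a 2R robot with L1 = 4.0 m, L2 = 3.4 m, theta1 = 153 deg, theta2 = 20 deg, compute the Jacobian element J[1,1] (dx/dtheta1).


J[1,1] = -L1*sin(t1) - L2*sin(t1+t2)
= -4.0*sin(153) - 3.4*sin(173)
= -2.2303


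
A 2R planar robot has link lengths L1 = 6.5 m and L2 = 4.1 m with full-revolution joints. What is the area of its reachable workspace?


r_max = L1 + L2 = 10.6 m
r_min = |L1 - L2| = 2.4 m
Area = pi*(r_max^2 - r_min^2)
= pi*(112.36 - 5.76)
= pi * 106.6
= 334.8938 m^2


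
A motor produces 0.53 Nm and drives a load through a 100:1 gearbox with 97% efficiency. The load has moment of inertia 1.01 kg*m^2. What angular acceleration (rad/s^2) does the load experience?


tau_out = tau_motor * N * eta
= 0.53 * 100 * 0.97 = 51.41 Nm
alpha = tau_out / I = 51.41 / 1.01
= 50.901 rad/s^2


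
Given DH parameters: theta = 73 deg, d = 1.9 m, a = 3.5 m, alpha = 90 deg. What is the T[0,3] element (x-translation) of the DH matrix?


T[0,3] = a * cos(theta)
= 3.5 * cos(73 deg)
= 3.5 * 0.2924
= 1.0233


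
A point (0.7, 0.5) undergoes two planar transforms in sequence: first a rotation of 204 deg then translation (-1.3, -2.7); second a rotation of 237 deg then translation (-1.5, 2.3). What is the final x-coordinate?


After transform 1:
x1 = cos(204)*0.7 - sin(204)*0.5 + -1.3 = -1.7361
y1 = sin(204)*0.7 + cos(204)*0.5 + -2.7 = -3.4415
After transform 2:
x2 = cos(237)*-1.7361 - sin(237)*-3.4415 + -1.5
= -3.4407


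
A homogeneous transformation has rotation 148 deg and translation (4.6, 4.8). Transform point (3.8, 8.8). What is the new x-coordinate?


x' = cos(theta)*px - sin(theta)*py + tx
= -0.848*3.8 - 0.5299*8.8 + 4.6
= -3.2859
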